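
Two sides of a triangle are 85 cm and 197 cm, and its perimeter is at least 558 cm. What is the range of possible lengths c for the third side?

Triangle inequality alone gives 112 < c < 282.
The perimeter condition gives c ≥ 558 − 85 − 197 = 276.
Intersecting the two: 276 ≤ c < 282.

276 ≤ c < 282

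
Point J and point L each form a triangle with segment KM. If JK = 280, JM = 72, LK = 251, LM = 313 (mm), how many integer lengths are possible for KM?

143

From triangle JKM: 208 < KM < 352.
From triangle LKM: 62 < KM < 564.
Intersection: 208 < KM < 352, so integers 209 through 351: 143 values.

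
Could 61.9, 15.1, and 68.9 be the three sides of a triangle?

The longest side is 68.9, and the other two sum to 77.0.
Since 77.0 > 68.9, the triangle inequality holds.

Yes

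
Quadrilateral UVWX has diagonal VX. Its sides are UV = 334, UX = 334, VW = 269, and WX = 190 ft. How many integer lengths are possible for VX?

From triangle UVX: 0 < VX < 668.
From triangle WVX: 79 < VX < 459.
Intersection: 79 < VX < 459, so integers 80 through 458: 379 values.

379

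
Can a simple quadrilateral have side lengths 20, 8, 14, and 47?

For a quadrilateral, each side must be shorter than the sum of the others.
Here the longest side is 47, but the remaining 3 sides sum to only 42.

No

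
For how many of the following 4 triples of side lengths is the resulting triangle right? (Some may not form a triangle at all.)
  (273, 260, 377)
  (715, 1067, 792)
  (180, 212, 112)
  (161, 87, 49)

(273,260,377): 260²+273² = 142129 = 377² → right
(715,1067,792): 715²+792² = 1138489 = 1067² → right
(180,212,112): 112²+180² = 44944 = 212² → right
(161,87,49): 49+87 ≤ 161, not a triangle
3 of the 4 are right.

3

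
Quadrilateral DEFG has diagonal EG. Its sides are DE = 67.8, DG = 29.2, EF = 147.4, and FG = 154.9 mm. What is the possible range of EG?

From triangle DEG: |67.8 − 29.2| < EG < 67.8 + 29.2, i.e. 38.6 < EG < 97.0.
From triangle FEG: 7.5 < EG < 302.3.
Both must hold, so EG lies in the intersection.

38.6 < EG < 97.0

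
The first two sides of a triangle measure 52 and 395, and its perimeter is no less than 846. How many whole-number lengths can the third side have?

48

Triangle inequality: 343 < x < 447. Perimeter ≥ 846 gives x ≥ 846 − 52 − 395 = 399.
So 399 ≤ x < 447; integers 399 through 446: 48 values.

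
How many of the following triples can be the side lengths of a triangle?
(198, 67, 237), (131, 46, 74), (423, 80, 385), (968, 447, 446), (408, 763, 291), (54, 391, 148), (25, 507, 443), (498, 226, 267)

2

(67,198,237): 67+198 > 237 → valid
(46,74,131): 46+74 ≤ 131 → not valid
(80,385,423): 80+385 > 423 → valid
(446,447,968): 446+447 ≤ 968 → not valid
(291,408,763): 291+408 ≤ 763 → not valid
(54,148,391): 54+148 ≤ 391 → not valid
(25,443,507): 25+443 ≤ 507 → not valid
(226,267,498): 226+267 ≤ 498 → not valid
2 of the 8 triples form a triangle.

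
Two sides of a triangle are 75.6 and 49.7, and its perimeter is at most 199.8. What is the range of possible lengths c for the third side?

25.9 < c ≤ 74.5

Triangle inequality alone gives 25.9 < c < 125.3.
The perimeter condition gives c ≤ 199.8 − 75.6 − 49.7 = 74.5.
Intersecting the two: 25.9 < c ≤ 74.5.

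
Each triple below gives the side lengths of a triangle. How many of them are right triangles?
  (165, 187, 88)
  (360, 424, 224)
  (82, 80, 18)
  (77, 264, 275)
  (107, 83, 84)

(165,187,88): 88²+165² = 34969 = 187² → right
(360,424,224): 224²+360² = 179776 = 424² → right
(82,80,18): 18²+80² = 6724 = 82² → right
(77,264,275): 77²+264² = 75625 = 275² → right
(107,83,84): 83²+84² = 13945 > 11449 = 107² → acute
4 of the 5 are right.

4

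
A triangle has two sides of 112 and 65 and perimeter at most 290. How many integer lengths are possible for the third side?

Triangle inequality: 47 < x < 177. Perimeter ≤ 290 gives x ≤ 290 − 112 − 65 = 113.
So 47 < x ≤ 113; integers 48 through 113: 66 values.

66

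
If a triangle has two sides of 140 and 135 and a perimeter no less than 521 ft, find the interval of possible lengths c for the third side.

246 ≤ c < 275

Triangle inequality alone gives 5 < c < 275.
The perimeter condition gives c ≥ 521 − 140 − 135 = 246.
Intersecting the two: 246 ≤ c < 275.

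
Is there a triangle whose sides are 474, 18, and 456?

The two shorter sides sum to 474, exactly equal to the longest side 474.
That gives only a degenerate (flat) triangle — the inequality must be strict.

No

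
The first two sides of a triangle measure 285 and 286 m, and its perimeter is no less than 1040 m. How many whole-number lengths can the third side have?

102

Triangle inequality: 1 < x < 571. Perimeter ≥ 1040 gives x ≥ 1040 − 285 − 286 = 469.
So 469 ≤ x < 571; integers 469 through 570: 102 values.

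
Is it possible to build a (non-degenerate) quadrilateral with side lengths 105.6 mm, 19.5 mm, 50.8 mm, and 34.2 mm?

No

For a quadrilateral, each side must be shorter than the sum of the others.
Here the longest side is 105.6, but the remaining 3 sides sum to only 104.5.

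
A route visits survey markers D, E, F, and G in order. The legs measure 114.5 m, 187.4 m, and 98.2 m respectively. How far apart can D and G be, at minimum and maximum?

The maximum is all hops collinear in one direction: 114.5 + 187.4 + 98.2 = 400.1.
The longest hop is 187.4; the others sum to 212.7. Since 187.4 ≤ 212.7, the path can fold back on itself completely, so the minimum distance is 0.

0 ≤ DG ≤ 400.1 m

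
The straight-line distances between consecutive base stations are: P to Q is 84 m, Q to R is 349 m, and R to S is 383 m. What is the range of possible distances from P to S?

The maximum is all hops collinear in one direction: 84 + 349 + 383 = 816.
The longest hop is 383; the others sum to 433. Since 383 ≤ 433, the path can fold back on itself completely, so the minimum distance is 0.

0 ≤ PS ≤ 816 m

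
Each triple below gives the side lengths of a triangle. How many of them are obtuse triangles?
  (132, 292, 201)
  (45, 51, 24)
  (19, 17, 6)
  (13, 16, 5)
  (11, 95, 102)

(132,292,201): 132²+201² = 57825 < 85264 = 292² → obtuse
(45,51,24): 24²+45² = 2601 = 51² → right
(19,17,6): 6²+17² = 325 < 361 = 19² → obtuse
(13,16,5): 5²+13² = 194 < 256 = 16² → obtuse
(11,95,102): 11²+95² = 9146 < 10404 = 102² → obtuse
4 of the 5 are obtuse.

4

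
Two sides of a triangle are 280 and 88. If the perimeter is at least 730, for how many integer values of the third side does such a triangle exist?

6

Triangle inequality: 192 < x < 368. Perimeter ≥ 730 gives x ≥ 730 − 280 − 88 = 362.
So 362 ≤ x < 368; integers 362 through 367: 6 values.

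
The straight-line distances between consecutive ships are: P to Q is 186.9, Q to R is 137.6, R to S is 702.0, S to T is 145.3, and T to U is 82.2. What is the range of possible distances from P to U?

150.0 ≤ PU ≤ 1254.0

The maximum is all hops collinear in one direction: 186.9 + 137.6 + 702.0 + 145.3 + 82.2 = 1254.0.
The longest hop is 702.0; the others sum to 552.0. Folding the others back against it leaves at least 702.0 − 552.0 = 150.0.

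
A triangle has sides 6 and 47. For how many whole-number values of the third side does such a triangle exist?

11

The third side lies in the open interval (41, 53).
Integers from 42 to 52 inclusive: 52 − 42 + 1 = 11.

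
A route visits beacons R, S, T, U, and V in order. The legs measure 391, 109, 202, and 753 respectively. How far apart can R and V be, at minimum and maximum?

The maximum is all hops collinear in one direction: 391 + 109 + 202 + 753 = 1455.
The longest hop is 753; the others sum to 702. Folding the others back against it leaves at least 753 − 702 = 51.

51 ≤ RV ≤ 1455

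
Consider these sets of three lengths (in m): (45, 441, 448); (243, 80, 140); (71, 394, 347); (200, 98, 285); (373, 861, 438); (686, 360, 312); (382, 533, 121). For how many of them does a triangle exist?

3

(45,441,448): 45+441 > 448 → valid
(80,140,243): 80+140 ≤ 243 → not valid
(71,347,394): 71+347 > 394 → valid
(98,200,285): 98+200 > 285 → valid
(373,438,861): 373+438 ≤ 861 → not valid
(312,360,686): 312+360 ≤ 686 → not valid
(121,382,533): 121+382 ≤ 533 → not valid
3 of the 7 triples form a triangle.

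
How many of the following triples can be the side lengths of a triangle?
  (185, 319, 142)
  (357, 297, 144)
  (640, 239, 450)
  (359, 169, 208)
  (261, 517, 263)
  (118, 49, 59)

(142,185,319): 142+185 > 319 → valid
(144,297,357): 144+297 > 357 → valid
(239,450,640): 239+450 > 640 → valid
(169,208,359): 169+208 > 359 → valid
(261,263,517): 261+263 > 517 → valid
(49,59,118): 49+59 ≤ 118 → not valid
5 of the 6 triples form a triangle.

5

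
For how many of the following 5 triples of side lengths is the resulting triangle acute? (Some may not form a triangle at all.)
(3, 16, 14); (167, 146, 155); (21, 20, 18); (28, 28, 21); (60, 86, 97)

(3,16,14): 3²+14² = 205 < 256 = 16² → obtuse
(167,146,155): 146²+155² = 45341 > 27889 = 167² → acute
(21,20,18): 18²+20² = 724 > 441 = 21² → acute
(28,28,21): 21²+28² = 1225 > 784 = 28² → acute
(60,86,97): 60²+86² = 10996 > 9409 = 97² → acute
4 of the 5 are acute.

4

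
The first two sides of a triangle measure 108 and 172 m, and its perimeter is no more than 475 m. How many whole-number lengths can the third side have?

Triangle inequality: 64 < x < 280. Perimeter ≤ 475 gives x ≤ 475 − 108 − 172 = 195.
So 64 < x ≤ 195; integers 65 through 195: 131 values.

131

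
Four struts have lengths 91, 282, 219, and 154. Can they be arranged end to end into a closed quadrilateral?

Yes

A quadrilateral exists iff every side is shorter than the sum of the others — equivalently, the longest side is less than the sum of the rest.
Longest side 282 < 464 (sum of the remaining 3), so yes.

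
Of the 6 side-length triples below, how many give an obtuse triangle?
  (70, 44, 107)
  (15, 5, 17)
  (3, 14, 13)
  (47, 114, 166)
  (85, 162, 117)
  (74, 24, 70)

(70,44,107): 44²+70² = 6836 < 11449 = 107² → obtuse
(15,5,17): 5²+15² = 250 < 289 = 17² → obtuse
(3,14,13): 3²+13² = 178 < 196 = 14² → obtuse
(47,114,166): 47+114 ≤ 166, not a triangle
(85,162,117): 85²+117² = 20914 < 26244 = 162² → obtuse
(74,24,70): 24²+70² = 5476 = 74² → right
4 of the 6 are obtuse.

4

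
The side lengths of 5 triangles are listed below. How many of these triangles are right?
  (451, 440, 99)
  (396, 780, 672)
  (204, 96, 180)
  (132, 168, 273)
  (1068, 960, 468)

4

(451,440,99): 99²+440² = 203401 = 451² → right
(396,780,672): 396²+672² = 608400 = 780² → right
(204,96,180): 96²+180² = 41616 = 204² → right
(132,168,273): 132²+168² = 45648 < 74529 = 273² → obtuse
(1068,960,468): 468²+960² = 1140624 = 1068² → right
4 of the 5 are right.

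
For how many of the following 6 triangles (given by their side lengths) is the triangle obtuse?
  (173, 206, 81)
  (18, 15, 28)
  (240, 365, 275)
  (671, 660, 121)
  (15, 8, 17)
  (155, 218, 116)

(173,206,81): 81²+173² = 36490 < 42436 = 206² → obtuse
(18,15,28): 15²+18² = 549 < 784 = 28² → obtuse
(240,365,275): 240²+275² = 133225 = 365² → right
(671,660,121): 121²+660² = 450241 = 671² → right
(15,8,17): 8²+15² = 289 = 17² → right
(155,218,116): 116²+155² = 37481 < 47524 = 218² → obtuse
3 of the 6 are obtuse.

3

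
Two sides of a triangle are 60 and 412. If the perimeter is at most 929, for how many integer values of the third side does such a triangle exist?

Triangle inequality: 352 < x < 472. Perimeter ≤ 929 gives x ≤ 929 − 60 − 412 = 457.
So 352 < x ≤ 457; integers 353 through 457: 105 values.

105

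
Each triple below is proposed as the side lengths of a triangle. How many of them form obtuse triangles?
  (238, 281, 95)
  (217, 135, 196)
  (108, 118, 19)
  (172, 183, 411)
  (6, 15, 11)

(238,281,95): 95²+238² = 65669 < 78961 = 281² → obtuse
(217,135,196): 135²+196² = 56641 > 47089 = 217² → acute
(108,118,19): 19²+108² = 12025 < 13924 = 118² → obtuse
(172,183,411): 172+183 ≤ 411, not a triangle
(6,15,11): 6²+11² = 157 < 225 = 15² → obtuse
3 of the 5 are obtuse.

3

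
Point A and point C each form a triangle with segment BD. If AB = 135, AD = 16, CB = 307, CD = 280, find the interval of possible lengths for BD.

From triangle ABD: |135 − 16| < BD < 135 + 16, i.e. 119 < BD < 151.
From triangle CBD: 27 < BD < 587.
Both must hold, so BD lies in the intersection.

119 < BD < 151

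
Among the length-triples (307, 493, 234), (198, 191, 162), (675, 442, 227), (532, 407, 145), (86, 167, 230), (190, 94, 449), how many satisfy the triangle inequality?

(234,307,493): 234+307 > 493 → valid
(162,191,198): 162+191 > 198 → valid
(227,442,675): 227+442 ≤ 675 → not valid
(145,407,532): 145+407 > 532 → valid
(86,167,230): 86+167 > 230 → valid
(94,190,449): 94+190 ≤ 449 → not valid
4 of the 6 triples form a triangle.

4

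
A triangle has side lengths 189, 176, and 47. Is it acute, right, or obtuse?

Compare the square of the longest side to the sum of squares of the other two: 47² + 176² = 33185 < 35721 = 189².

obtuse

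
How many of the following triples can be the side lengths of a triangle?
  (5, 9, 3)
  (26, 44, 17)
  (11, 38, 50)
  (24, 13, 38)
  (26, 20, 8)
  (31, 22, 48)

2

(3,5,9): 3+5 ≤ 9 → not valid
(17,26,44): 17+26 ≤ 44 → not valid
(11,38,50): 11+38 ≤ 50 → not valid
(13,24,38): 13+24 ≤ 38 → not valid
(8,20,26): 8+20 > 26 → valid
(22,31,48): 22+31 > 48 → valid
2 of the 6 triples form a triangle.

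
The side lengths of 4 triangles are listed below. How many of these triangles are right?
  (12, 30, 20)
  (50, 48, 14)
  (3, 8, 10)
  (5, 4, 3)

2

(12,30,20): 12²+20² = 544 < 900 = 30² → obtuse
(50,48,14): 14²+48² = 2500 = 50² → right
(3,8,10): 3²+8² = 73 < 100 = 10² → obtuse
(5,4,3): 3²+4² = 25 = 5² → right
2 of the 4 are right.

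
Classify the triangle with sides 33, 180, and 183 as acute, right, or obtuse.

right

Compare the square of the longest side to the sum of squares of the other two: 33² + 180² = 33489 = 183².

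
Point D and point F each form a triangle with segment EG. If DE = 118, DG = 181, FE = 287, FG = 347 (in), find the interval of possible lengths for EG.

63 < EG < 299

From triangle DEG: |118 − 181| < EG < 118 + 181, i.e. 63 < EG < 299.
From triangle FEG: 60 < EG < 634.
Both must hold, so EG lies in the intersection.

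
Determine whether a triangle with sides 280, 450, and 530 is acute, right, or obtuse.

right

Compare the square of the longest side to the sum of squares of the other two: 280² + 450² = 280900 = 530².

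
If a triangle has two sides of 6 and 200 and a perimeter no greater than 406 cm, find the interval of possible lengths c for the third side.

Triangle inequality alone gives 194 < c < 206.
The perimeter condition gives c ≤ 406 − 6 − 200 = 200.
Intersecting the two: 194 < c ≤ 200.

194 < c ≤ 200 cm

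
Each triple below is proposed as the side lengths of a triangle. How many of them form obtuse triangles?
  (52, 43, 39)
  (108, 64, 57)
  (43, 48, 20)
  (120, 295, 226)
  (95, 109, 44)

(52,43,39): 39²+43² = 3370 > 2704 = 52² → acute
(108,64,57): 57²+64² = 7345 < 11664 = 108² → obtuse
(43,48,20): 20²+43² = 2249 < 2304 = 48² → obtuse
(120,295,226): 120²+226² = 65476 < 87025 = 295² → obtuse
(95,109,44): 44²+95² = 10961 < 11881 = 109² → obtuse
4 of the 5 are obtuse.

4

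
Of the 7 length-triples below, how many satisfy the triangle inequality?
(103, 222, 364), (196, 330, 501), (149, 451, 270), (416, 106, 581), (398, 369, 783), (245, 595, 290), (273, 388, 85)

(103,222,364): 103+222 ≤ 364 → not valid
(196,330,501): 196+330 > 501 → valid
(149,270,451): 149+270 ≤ 451 → not valid
(106,416,581): 106+416 ≤ 581 → not valid
(369,398,783): 369+398 ≤ 783 → not valid
(245,290,595): 245+290 ≤ 595 → not valid
(85,273,388): 85+273 ≤ 388 → not valid
1 of the 7 triples forms a triangle.

1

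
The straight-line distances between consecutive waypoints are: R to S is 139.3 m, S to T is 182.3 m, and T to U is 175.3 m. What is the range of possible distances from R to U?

0 ≤ RU ≤ 496.9 m

The maximum is all hops collinear in one direction: 139.3 + 182.3 + 175.3 = 496.9.
The longest hop is 182.3; the others sum to 314.6. Since 182.3 ≤ 314.6, the path can fold back on itself completely, so the minimum distance is 0.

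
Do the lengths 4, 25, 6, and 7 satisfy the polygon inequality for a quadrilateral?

For a quadrilateral, each side must be shorter than the sum of the others.
Here the longest side is 25, but the remaining 3 sides sum to only 17.

No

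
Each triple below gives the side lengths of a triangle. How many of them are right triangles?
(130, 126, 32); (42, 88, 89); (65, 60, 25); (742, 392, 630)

(130,126,32): 32²+126² = 16900 = 130² → right
(42,88,89): 42²+88² = 9508 > 7921 = 89² → acute
(65,60,25): 25²+60² = 4225 = 65² → right
(742,392,630): 392²+630² = 550564 = 742² → right
3 of the 4 are right.

3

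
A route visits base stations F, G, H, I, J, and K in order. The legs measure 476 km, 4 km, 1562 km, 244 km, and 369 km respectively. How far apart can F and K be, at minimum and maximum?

469 ≤ FK ≤ 2655 km

The maximum is all hops collinear in one direction: 476 + 4 + 1562 + 244 + 369 = 2655.
The longest hop is 1562; the others sum to 1093. Folding the others back against it leaves at least 1562 − 1093 = 469.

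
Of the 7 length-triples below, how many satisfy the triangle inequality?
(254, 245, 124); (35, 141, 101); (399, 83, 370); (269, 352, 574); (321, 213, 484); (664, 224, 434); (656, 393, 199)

4

(124,245,254): 124+245 > 254 → valid
(35,101,141): 35+101 ≤ 141 → not valid
(83,370,399): 83+370 > 399 → valid
(269,352,574): 269+352 > 574 → valid
(213,321,484): 213+321 > 484 → valid
(224,434,664): 224+434 ≤ 664 → not valid
(199,393,656): 199+393 ≤ 656 → not valid
4 of the 7 triples form a triangle.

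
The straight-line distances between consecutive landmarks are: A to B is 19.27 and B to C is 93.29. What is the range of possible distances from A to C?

By the triangle inequality, |19.27 − 93.29| ≤ AC ≤ 19.27 + 93.29.

74.02 ≤ AC ≤ 112.56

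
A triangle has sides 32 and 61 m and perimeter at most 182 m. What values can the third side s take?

Triangle inequality alone gives 29 < s < 93.
The perimeter condition gives s ≤ 182 − 32 − 61 = 89.
Intersecting the two: 29 < s ≤ 89.

29 < s ≤ 89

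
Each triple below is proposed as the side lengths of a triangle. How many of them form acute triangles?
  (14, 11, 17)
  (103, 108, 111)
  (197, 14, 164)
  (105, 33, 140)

(14,11,17): 11²+14² = 317 > 289 = 17² → acute
(103,108,111): 103²+108² = 22273 > 12321 = 111² → acute
(197,14,164): 14+164 ≤ 197, not a triangle
(105,33,140): 33+105 ≤ 140, not a triangle
2 of the 4 are acute.

2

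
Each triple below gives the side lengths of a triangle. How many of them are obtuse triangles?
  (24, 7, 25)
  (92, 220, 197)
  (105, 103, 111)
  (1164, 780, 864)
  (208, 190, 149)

1

(24,7,25): 7²+24² = 625 = 25² → right
(92,220,197): 92²+197² = 47273 < 48400 = 220² → obtuse
(105,103,111): 103²+105² = 21634 > 12321 = 111² → acute
(1164,780,864): 780²+864² = 1354896 = 1164² → right
(208,190,149): 149²+190² = 58301 > 43264 = 208² → acute
1 of the 5 is obtuse.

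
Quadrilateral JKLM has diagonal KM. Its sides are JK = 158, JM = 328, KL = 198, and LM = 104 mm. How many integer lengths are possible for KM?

131

From triangle JKM: 170 < KM < 486.
From triangle LKM: 94 < KM < 302.
Intersection: 170 < KM < 302, so integers 171 through 301: 131 values.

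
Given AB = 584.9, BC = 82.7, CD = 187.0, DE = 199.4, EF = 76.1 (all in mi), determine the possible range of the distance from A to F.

39.7 ≤ AF ≤ 1130.1 mi

The maximum is all hops collinear in one direction: 584.9 + 82.7 + 187.0 + 199.4 + 76.1 = 1130.1.
The longest hop is 584.9; the others sum to 545.2. Folding the others back against it leaves at least 584.9 − 545.2 = 39.7.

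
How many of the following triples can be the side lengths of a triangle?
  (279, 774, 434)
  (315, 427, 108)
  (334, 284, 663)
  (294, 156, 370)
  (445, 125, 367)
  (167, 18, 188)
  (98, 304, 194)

2

(279,434,774): 279+434 ≤ 774 → not valid
(108,315,427): 108+315 ≤ 427 → not valid
(284,334,663): 284+334 ≤ 663 → not valid
(156,294,370): 156+294 > 370 → valid
(125,367,445): 125+367 > 445 → valid
(18,167,188): 18+167 ≤ 188 → not valid
(98,194,304): 98+194 ≤ 304 → not valid
2 of the 7 triples form a triangle.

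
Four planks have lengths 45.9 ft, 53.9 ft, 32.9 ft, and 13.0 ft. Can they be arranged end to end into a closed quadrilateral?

A quadrilateral exists iff every side is shorter than the sum of the others — equivalently, the longest side is less than the sum of the rest.
Longest side 53.9 < 91.8 (sum of the remaining 3), so yes.

Yes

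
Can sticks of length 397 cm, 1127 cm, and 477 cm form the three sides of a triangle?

The longest side is 1127, but the other two sum to only 874.
874 < 1127, so the triangle inequality fails.

No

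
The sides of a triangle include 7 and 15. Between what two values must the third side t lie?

By the triangle inequality, t must be less than 7 + 15 = 22 and greater than |7 − 15| = 8.

8 < t < 22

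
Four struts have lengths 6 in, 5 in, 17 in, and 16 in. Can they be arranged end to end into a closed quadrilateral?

Yes

A quadrilateral exists iff every side is shorter than the sum of the others — equivalently, the longest side is less than the sum of the rest.
Longest side 17 < 27 (sum of the remaining 3), so yes.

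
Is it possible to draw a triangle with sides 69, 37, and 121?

No

The longest side is 121, but the other two sum to only 106.
106 < 121, so the triangle inequality fails.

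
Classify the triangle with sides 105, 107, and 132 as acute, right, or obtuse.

Compare the square of the longest side to the sum of squares of the other two: 105² + 107² = 22474 > 17424 = 132².

acute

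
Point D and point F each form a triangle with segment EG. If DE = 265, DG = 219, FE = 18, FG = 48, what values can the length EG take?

46 < EG < 66

From triangle DEG: |265 − 219| < EG < 265 + 219, i.e. 46 < EG < 484.
From triangle FEG: 30 < EG < 66.
Both must hold, so EG lies in the intersection.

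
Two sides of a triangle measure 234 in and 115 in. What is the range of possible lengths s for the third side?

By the triangle inequality, s must be less than 234 + 115 = 349 and greater than |234 − 115| = 119.

119 < s < 349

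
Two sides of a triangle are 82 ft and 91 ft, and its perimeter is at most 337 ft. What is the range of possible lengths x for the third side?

Triangle inequality alone gives 9 < x < 173.
The perimeter condition gives x ≤ 337 − 82 − 91 = 164.
Intersecting the two: 9 < x ≤ 164.

9 < x ≤ 164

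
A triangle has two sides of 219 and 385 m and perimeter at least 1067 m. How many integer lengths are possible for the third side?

141

Triangle inequality: 166 < x < 604. Perimeter ≥ 1067 gives x ≥ 1067 − 219 − 385 = 463.
So 463 ≤ x < 604; integers 463 through 603: 141 values.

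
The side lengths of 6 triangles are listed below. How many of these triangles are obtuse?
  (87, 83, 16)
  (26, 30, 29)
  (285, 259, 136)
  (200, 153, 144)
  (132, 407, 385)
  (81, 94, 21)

(87,83,16): 16²+83² = 7145 < 7569 = 87² → obtuse
(26,30,29): 26²+29² = 1517 > 900 = 30² → acute
(285,259,136): 136²+259² = 85577 > 81225 = 285² → acute
(200,153,144): 144²+153² = 44145 > 40000 = 200² → acute
(132,407,385): 132²+385² = 165649 = 407² → right
(81,94,21): 21²+81² = 7002 < 8836 = 94² → obtuse
2 of the 6 are obtuse.

2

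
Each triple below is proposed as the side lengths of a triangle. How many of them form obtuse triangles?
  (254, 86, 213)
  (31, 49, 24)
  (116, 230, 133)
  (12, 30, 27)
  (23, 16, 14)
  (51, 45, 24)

5

(254,86,213): 86²+213² = 52765 < 64516 = 254² → obtuse
(31,49,24): 24²+31² = 1537 < 2401 = 49² → obtuse
(116,230,133): 116²+133² = 31145 < 52900 = 230² → obtuse
(12,30,27): 12²+27² = 873 < 900 = 30² → obtuse
(23,16,14): 14²+16² = 452 < 529 = 23² → obtuse
(51,45,24): 24²+45² = 2601 = 51² → right
5 of the 6 are obtuse.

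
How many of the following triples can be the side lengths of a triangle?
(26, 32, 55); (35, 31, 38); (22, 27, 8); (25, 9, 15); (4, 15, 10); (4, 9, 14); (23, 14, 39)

3

(26,32,55): 26+32 > 55 → valid
(31,35,38): 31+35 > 38 → valid
(8,22,27): 8+22 > 27 → valid
(9,15,25): 9+15 ≤ 25 → not valid
(4,10,15): 4+10 ≤ 15 → not valid
(4,9,14): 4+9 ≤ 14 → not valid
(14,23,39): 14+23 ≤ 39 → not valid
3 of the 7 triples form a triangle.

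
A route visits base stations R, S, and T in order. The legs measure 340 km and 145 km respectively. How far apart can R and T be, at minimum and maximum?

By the triangle inequality, |340 − 145| ≤ RT ≤ 340 + 145.

195 ≤ RT ≤ 485 km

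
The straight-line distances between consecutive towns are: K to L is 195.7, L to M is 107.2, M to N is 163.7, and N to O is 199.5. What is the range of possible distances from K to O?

The maximum is all hops collinear in one direction: 195.7 + 107.2 + 163.7 + 199.5 = 666.1.
The longest hop is 199.5; the others sum to 466.6. Since 199.5 ≤ 466.6, the path can fold back on itself completely, so the minimum distance is 0.

0 ≤ KO ≤ 666.1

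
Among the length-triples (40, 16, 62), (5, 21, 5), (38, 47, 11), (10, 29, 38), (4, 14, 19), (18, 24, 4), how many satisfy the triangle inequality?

2

(16,40,62): 16+40 ≤ 62 → not valid
(5,5,21): 5+5 ≤ 21 → not valid
(11,38,47): 11+38 > 47 → valid
(10,29,38): 10+29 > 38 → valid
(4,14,19): 4+14 ≤ 19 → not valid
(4,18,24): 4+18 ≤ 24 → not valid
2 of the 6 triples form a triangle.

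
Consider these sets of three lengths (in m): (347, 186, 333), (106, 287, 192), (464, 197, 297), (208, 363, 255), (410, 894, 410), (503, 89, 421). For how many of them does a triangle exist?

(186,333,347): 186+333 > 347 → valid
(106,192,287): 106+192 > 287 → valid
(197,297,464): 197+297 > 464 → valid
(208,255,363): 208+255 > 363 → valid
(410,410,894): 410+410 ≤ 894 → not valid
(89,421,503): 89+421 > 503 → valid
5 of the 6 triples form a triangle.

5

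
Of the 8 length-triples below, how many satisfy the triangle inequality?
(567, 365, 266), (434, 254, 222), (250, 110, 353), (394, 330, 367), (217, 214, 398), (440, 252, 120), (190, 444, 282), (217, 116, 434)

6

(266,365,567): 266+365 > 567 → valid
(222,254,434): 222+254 > 434 → valid
(110,250,353): 110+250 > 353 → valid
(330,367,394): 330+367 > 394 → valid
(214,217,398): 214+217 > 398 → valid
(120,252,440): 120+252 ≤ 440 → not valid
(190,282,444): 190+282 > 444 → valid
(116,217,434): 116+217 ≤ 434 → not valid
6 of the 8 triples form a triangle.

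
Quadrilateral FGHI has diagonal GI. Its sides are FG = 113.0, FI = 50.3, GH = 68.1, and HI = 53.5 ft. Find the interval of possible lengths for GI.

62.7 < GI < 121.6

From triangle FGI: |113.0 − 50.3| < GI < 113.0 + 50.3, i.e. 62.7 < GI < 163.3.
From triangle HGI: 14.6 < GI < 121.6.
Both must hold, so GI lies in the intersection.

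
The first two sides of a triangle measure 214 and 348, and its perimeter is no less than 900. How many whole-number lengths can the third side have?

Triangle inequality: 134 < x < 562. Perimeter ≥ 900 gives x ≥ 900 − 214 − 348 = 338.
So 338 ≤ x < 562; integers 338 through 561: 224 values.

224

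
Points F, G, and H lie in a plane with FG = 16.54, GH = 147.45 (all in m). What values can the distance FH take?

130.91 ≤ FH ≤ 163.99 m

By the triangle inequality, |16.54 − 147.45| ≤ FH ≤ 16.54 + 147.45.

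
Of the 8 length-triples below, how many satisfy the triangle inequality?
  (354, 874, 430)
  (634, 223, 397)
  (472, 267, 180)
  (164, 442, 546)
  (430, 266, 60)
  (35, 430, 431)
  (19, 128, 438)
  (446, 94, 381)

3

(354,430,874): 354+430 ≤ 874 → not valid
(223,397,634): 223+397 ≤ 634 → not valid
(180,267,472): 180+267 ≤ 472 → not valid
(164,442,546): 164+442 > 546 → valid
(60,266,430): 60+266 ≤ 430 → not valid
(35,430,431): 35+430 > 431 → valid
(19,128,438): 19+128 ≤ 438 → not valid
(94,381,446): 94+381 > 446 → valid
3 of the 8 triples form a triangle.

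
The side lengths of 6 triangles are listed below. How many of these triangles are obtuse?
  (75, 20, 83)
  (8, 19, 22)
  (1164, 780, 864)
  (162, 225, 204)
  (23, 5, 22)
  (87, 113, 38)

4

(75,20,83): 20²+75² = 6025 < 6889 = 83² → obtuse
(8,19,22): 8²+19² = 425 < 484 = 22² → obtuse
(1164,780,864): 780²+864² = 1354896 = 1164² → right
(162,225,204): 162²+204² = 67860 > 50625 = 225² → acute
(23,5,22): 5²+22² = 509 < 529 = 23² → obtuse
(87,113,38): 38²+87² = 9013 < 12769 = 113² → obtuse
4 of the 6 are obtuse.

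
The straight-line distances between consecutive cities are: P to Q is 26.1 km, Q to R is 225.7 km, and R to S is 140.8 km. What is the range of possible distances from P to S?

The maximum is all hops collinear in one direction: 26.1 + 225.7 + 140.8 = 392.6.
The longest hop is 225.7; the others sum to 166.9. Folding the others back against it leaves at least 225.7 − 166.9 = 58.8.

58.8 ≤ PS ≤ 392.6 km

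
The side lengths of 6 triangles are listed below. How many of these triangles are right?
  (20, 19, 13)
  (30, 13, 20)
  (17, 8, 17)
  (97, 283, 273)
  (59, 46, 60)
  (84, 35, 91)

1

(20,19,13): 13²+19² = 530 > 400 = 20² → acute
(30,13,20): 13²+20² = 569 < 900 = 30² → obtuse
(17,8,17): 8²+17² = 353 > 289 = 17² → acute
(97,283,273): 97²+273² = 83938 > 80089 = 283² → acute
(59,46,60): 46²+59² = 5597 > 3600 = 60² → acute
(84,35,91): 35²+84² = 8281 = 91² → right
1 of the 6 is right.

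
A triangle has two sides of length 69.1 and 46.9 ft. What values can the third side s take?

22.2 < s < 116.0 (ft)

By the triangle inequality, s must be less than 69.1 + 46.9 = 116.0 and greater than |69.1 − 46.9| = 22.2.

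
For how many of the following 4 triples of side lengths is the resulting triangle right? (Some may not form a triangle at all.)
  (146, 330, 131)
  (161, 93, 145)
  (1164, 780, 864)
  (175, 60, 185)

(146,330,131): 131+146 ≤ 330, not a triangle
(161,93,145): 93²+145² = 29674 > 25921 = 161² → acute
(1164,780,864): 780²+864² = 1354896 = 1164² → right
(175,60,185): 60²+175² = 34225 = 185² → right
2 of the 4 are right.

2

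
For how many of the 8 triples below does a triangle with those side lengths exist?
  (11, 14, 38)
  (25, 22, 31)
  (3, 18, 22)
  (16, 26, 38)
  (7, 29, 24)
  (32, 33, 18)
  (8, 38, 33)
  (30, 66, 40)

6

(11,14,38): 11+14 ≤ 38 → not valid
(22,25,31): 22+25 > 31 → valid
(3,18,22): 3+18 ≤ 22 → not valid
(16,26,38): 16+26 > 38 → valid
(7,24,29): 7+24 > 29 → valid
(18,32,33): 18+32 > 33 → valid
(8,33,38): 8+33 > 38 → valid
(30,40,66): 30+40 > 66 → valid
6 of the 8 triples form a triangle.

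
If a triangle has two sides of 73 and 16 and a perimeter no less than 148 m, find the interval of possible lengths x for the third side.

59 ≤ x < 89

Triangle inequality alone gives 57 < x < 89.
The perimeter condition gives x ≥ 148 − 73 − 16 = 59.
Intersecting the two: 59 ≤ x < 89.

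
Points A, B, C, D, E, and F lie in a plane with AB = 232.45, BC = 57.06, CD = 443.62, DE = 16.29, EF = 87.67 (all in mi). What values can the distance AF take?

The maximum is all hops collinear in one direction: 232.45 + 57.06 + 443.62 + 16.29 + 87.67 = 837.09.
The longest hop is 443.62; the others sum to 393.47. Folding the others back against it leaves at least 443.62 − 393.47 = 50.15.

50.15 ≤ AF ≤ 837.09 mi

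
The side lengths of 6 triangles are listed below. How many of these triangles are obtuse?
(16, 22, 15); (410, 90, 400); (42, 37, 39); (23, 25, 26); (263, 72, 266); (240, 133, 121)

(16,22,15): 15²+16² = 481 < 484 = 22² → obtuse
(410,90,400): 90²+400² = 168100 = 410² → right
(42,37,39): 37²+39² = 2890 > 1764 = 42² → acute
(23,25,26): 23²+25² = 1154 > 676 = 26² → acute
(263,72,266): 72²+263² = 74353 > 70756 = 266² → acute
(240,133,121): 121²+133² = 32330 < 57600 = 240² → obtuse
2 of the 6 are obtuse.

2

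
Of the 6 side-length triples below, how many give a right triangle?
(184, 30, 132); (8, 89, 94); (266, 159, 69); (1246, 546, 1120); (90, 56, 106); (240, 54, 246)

3

(184,30,132): 30+132 ≤ 184, not a triangle
(8,89,94): 8²+89² = 7985 < 8836 = 94² → obtuse
(266,159,69): 69+159 ≤ 266, not a triangle
(1246,546,1120): 546²+1120² = 1552516 = 1246² → right
(90,56,106): 56²+90² = 11236 = 106² → right
(240,54,246): 54²+240² = 60516 = 246² → right
3 of the 6 are right.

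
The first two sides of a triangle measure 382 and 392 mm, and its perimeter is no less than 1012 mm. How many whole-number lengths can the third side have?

536

Triangle inequality: 10 < x < 774. Perimeter ≥ 1012 gives x ≥ 1012 − 382 − 392 = 238.
So 238 ≤ x < 774; integers 238 through 773: 536 values.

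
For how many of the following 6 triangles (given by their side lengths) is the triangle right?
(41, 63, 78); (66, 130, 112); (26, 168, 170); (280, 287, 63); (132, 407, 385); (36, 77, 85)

(41,63,78): 41²+63² = 5650 < 6084 = 78² → obtuse
(66,130,112): 66²+112² = 16900 = 130² → right
(26,168,170): 26²+168² = 28900 = 170² → right
(280,287,63): 63²+280² = 82369 = 287² → right
(132,407,385): 132²+385² = 165649 = 407² → right
(36,77,85): 36²+77² = 7225 = 85² → right
5 of the 6 are right.

5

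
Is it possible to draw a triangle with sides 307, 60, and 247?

The two shorter sides sum to 307, exactly equal to the longest side 307.
That gives only a degenerate (flat) triangle — the inequality must be strict.

No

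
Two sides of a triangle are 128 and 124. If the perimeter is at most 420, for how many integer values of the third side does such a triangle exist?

Triangle inequality: 4 < x < 252. Perimeter ≤ 420 gives x ≤ 420 − 128 − 124 = 168.
So 4 < x ≤ 168; integers 5 through 168: 164 values.

164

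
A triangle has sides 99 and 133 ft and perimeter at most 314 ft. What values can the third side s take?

Triangle inequality alone gives 34 < s < 232.
The perimeter condition gives s ≤ 314 − 99 − 133 = 82.
Intersecting the two: 34 < s ≤ 82.

34 < s ≤ 82 ft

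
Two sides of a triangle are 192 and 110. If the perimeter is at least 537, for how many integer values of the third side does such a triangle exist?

67

Triangle inequality: 82 < x < 302. Perimeter ≥ 537 gives x ≥ 537 − 192 − 110 = 235.
So 235 ≤ x < 302; integers 235 through 301: 67 values.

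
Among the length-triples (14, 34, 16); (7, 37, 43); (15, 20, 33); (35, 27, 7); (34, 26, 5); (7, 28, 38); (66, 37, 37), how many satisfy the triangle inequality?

(14,16,34): 14+16 ≤ 34 → not valid
(7,37,43): 7+37 > 43 → valid
(15,20,33): 15+20 > 33 → valid
(7,27,35): 7+27 ≤ 35 → not valid
(5,26,34): 5+26 ≤ 34 → not valid
(7,28,38): 7+28 ≤ 38 → not valid
(37,37,66): 37+37 > 66 → valid
3 of the 7 triples form a triangle.

3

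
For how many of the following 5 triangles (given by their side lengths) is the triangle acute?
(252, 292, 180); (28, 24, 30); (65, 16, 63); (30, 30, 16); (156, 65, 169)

3

(252,292,180): 180²+252² = 95904 > 85264 = 292² → acute
(28,24,30): 24²+28² = 1360 > 900 = 30² → acute
(65,16,63): 16²+63² = 4225 = 65² → right
(30,30,16): 16²+30² = 1156 > 900 = 30² → acute
(156,65,169): 65²+156² = 28561 = 169² → right
3 of the 5 are acute.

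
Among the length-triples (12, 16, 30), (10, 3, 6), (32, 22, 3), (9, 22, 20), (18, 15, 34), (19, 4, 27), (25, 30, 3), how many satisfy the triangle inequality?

1

(12,16,30): 12+16 ≤ 30 → not valid
(3,6,10): 3+6 ≤ 10 → not valid
(3,22,32): 3+22 ≤ 32 → not valid
(9,20,22): 9+20 > 22 → valid
(15,18,34): 15+18 ≤ 34 → not valid
(4,19,27): 4+19 ≤ 27 → not valid
(3,25,30): 3+25 ≤ 30 → not valid
1 of the 7 triples forms a triangle.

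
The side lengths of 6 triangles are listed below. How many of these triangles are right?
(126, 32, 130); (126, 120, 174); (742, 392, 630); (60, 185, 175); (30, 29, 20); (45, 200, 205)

5

(126,32,130): 32²+126² = 16900 = 130² → right
(126,120,174): 120²+126² = 30276 = 174² → right
(742,392,630): 392²+630² = 550564 = 742² → right
(60,185,175): 60²+175² = 34225 = 185² → right
(30,29,20): 20²+29² = 1241 > 900 = 30² → acute
(45,200,205): 45²+200² = 42025 = 205² → right
5 of the 6 are right.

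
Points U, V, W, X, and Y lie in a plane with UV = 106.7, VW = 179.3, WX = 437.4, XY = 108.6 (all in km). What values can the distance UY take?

42.8 ≤ UY ≤ 832.0 km

The maximum is all hops collinear in one direction: 106.7 + 179.3 + 437.4 + 108.6 = 832.0.
The longest hop is 437.4; the others sum to 394.6. Folding the others back against it leaves at least 437.4 − 394.6 = 42.8.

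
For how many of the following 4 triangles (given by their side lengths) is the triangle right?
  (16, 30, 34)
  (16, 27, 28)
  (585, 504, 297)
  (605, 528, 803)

3

(16,30,34): 16²+30² = 1156 = 34² → right
(16,27,28): 16²+27² = 985 > 784 = 28² → acute
(585,504,297): 297²+504² = 342225 = 585² → right
(605,528,803): 528²+605² = 644809 = 803² → right
3 of the 4 are right.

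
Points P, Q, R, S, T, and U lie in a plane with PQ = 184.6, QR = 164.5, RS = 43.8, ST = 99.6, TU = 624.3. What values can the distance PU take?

The maximum is all hops collinear in one direction: 184.6 + 164.5 + 43.8 + 99.6 + 624.3 = 1116.8.
The longest hop is 624.3; the others sum to 492.5. Folding the others back against it leaves at least 624.3 − 492.5 = 131.8.

131.8 ≤ PU ≤ 1116.8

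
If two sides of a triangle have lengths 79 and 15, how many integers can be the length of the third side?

The third side lies in the open interval (64, 94).
Integers from 65 to 93 inclusive: 93 − 65 + 1 = 29.

29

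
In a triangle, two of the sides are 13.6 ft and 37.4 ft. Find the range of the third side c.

23.8 < c < 51.0 (ft)

By the triangle inequality, c must be less than 13.6 + 37.4 = 51.0 and greater than |13.6 − 37.4| = 23.8.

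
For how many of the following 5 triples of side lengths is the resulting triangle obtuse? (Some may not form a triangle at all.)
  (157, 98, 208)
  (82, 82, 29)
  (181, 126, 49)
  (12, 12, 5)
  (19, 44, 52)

(157,98,208): 98²+157² = 34253 < 43264 = 208² → obtuse
(82,82,29): 29²+82² = 7565 > 6724 = 82² → acute
(181,126,49): 49+126 ≤ 181, not a triangle
(12,12,5): 5²+12² = 169 > 144 = 12² → acute
(19,44,52): 19²+44² = 2297 < 2704 = 52² → obtuse
2 of the 5 are obtuse.

2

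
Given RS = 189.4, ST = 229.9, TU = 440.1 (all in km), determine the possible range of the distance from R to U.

The maximum is all hops collinear in one direction: 189.4 + 229.9 + 440.1 = 859.4.
The longest hop is 440.1; the others sum to 419.3. Folding the others back against it leaves at least 440.1 − 419.3 = 20.8.

20.8 ≤ RU ≤ 859.4 km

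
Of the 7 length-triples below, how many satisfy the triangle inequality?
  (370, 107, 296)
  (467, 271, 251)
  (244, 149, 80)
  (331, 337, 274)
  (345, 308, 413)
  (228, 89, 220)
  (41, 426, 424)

6

(107,296,370): 107+296 > 370 → valid
(251,271,467): 251+271 > 467 → valid
(80,149,244): 80+149 ≤ 244 → not valid
(274,331,337): 274+331 > 337 → valid
(308,345,413): 308+345 > 413 → valid
(89,220,228): 89+220 > 228 → valid
(41,424,426): 41+424 > 426 → valid
6 of the 7 triples form a triangle.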